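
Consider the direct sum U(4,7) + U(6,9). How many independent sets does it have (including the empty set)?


For a direct sum, |I(M1+M2)| = |I(M1)| * |I(M2)|.
|I(U(4,7))| = sum C(7,k) for k=0..4 = 99.
|I(U(6,9))| = sum C(9,k) for k=0..6 = 466.
Total = 99 * 466 = 46134.

46134


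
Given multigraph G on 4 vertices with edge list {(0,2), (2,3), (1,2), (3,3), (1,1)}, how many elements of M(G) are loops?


In a graphic matroid, a loop is a self-loop edge (u,u) with rank 0.
Examining all 5 edges for self-loops...
Self-loops found: (3,3), (1,1)
Number of loops = 2.

2


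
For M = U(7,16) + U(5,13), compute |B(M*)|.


(M1+M2)* = M1* + M2*.
M1* = U(9,16), bases: C(16,9) = 11440.
M2* = U(8,13), bases: C(13,8) = 1287.
|B(M*)| = 11440 * 1287 = 14723280.

14723280


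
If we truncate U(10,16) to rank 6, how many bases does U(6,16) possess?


Truncating U(10,16) to rank 6 gives U(6,16).
Bases of U(6,16) are all 6-element subsets of 16 elements.
Number of bases = (16 choose 6) = 8008.

8008


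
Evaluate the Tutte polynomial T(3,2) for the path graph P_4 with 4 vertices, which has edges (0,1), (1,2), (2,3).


A path on 4 vertices is a tree with 3 edges.
T(x,y) = x^(3) for any tree.
T(3,2) = 3^3 = 27.

27


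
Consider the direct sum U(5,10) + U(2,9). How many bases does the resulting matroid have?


Bases of a direct sum M1 + M2: |B| = |B(M1)| * |B(M2)|.
|B(U(5,10))| = C(10,5) = 252.
|B(U(2,9))| = C(9,2) = 36.
Total bases = 252 * 36 = 9072.

9072


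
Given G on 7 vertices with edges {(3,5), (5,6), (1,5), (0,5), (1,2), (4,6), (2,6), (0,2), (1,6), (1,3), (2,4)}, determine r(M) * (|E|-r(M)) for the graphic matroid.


r(M) = |V| - c = 7 - 1 = 6.
nullity = |E| - r(M) = 11 - 6 = 5.
Product = 6 * 5 = 30.

30


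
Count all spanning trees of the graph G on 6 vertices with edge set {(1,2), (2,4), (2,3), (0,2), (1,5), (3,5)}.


By Kirchhoff's matrix tree theorem, the number of spanning trees equals
the determinant of any cofactor of the Laplacian matrix L.
G has 6 vertices and 6 edges.
Computing the (5 x 5) cofactor determinant gives 4.

4


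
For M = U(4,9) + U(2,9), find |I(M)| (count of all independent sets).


For a direct sum, |I(M1+M2)| = |I(M1)| * |I(M2)|.
|I(U(4,9))| = sum C(9,k) for k=0..4 = 256.
|I(U(2,9))| = sum C(9,k) for k=0..2 = 46.
Total = 256 * 46 = 11776.

11776


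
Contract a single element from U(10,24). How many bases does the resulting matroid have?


Contracting e from U(10,24) gives U(9,23).
Bases of U(9,23) = C(23,9) = 817190.

817190


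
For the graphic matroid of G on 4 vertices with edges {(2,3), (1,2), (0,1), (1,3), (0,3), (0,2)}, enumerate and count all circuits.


A circuit in a graphic matroid = edge set of a simple cycle.
G has 4 vertices and 6 edges.
Enumerating all minimal edge subsets forming cycles...
Total circuits found: 7.

7


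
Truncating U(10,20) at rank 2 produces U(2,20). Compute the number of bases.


Truncating U(10,20) to rank 2 gives U(2,20).
Bases of U(2,20) are all 2-element subsets of 20 elements.
Number of bases = (20 choose 2) = 190.

190


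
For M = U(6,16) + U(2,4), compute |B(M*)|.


(M1+M2)* = M1* + M2*.
M1* = U(10,16), bases: C(16,10) = 8008.
M2* = U(2,4), bases: C(4,2) = 6.
|B(M*)| = 8008 * 6 = 48048.

48048


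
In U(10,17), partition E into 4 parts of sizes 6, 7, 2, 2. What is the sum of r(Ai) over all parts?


r(Ai) = min(|Ai|, 10) for each part.
Sum = min(6,10) + min(7,10) + min(2,10) + min(2,10)
    = 6 + 7 + 2 + 2
    = 17.

17


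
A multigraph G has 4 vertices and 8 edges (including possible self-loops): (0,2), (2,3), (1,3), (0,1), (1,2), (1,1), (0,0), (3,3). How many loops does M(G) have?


In a graphic matroid, a loop is a self-loop edge (u,u) with rank 0.
Examining all 8 edges for self-loops...
Self-loops found: (1,1), (0,0), (3,3)
Number of loops = 3.

3


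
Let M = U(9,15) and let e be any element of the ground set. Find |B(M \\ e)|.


Deleting e from U(9,15) gives U(9,14) since n > r.
Bases of U(9,14) = C(14,9) = 2002.

2002


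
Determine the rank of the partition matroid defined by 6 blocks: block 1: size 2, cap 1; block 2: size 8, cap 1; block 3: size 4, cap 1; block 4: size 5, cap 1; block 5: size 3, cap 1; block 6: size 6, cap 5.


Rank of a partition matroid = sum of min(|Si|, ci) for each block.
= min(2,1) + min(8,1) + min(4,1) + min(5,1) + min(3,1) + min(6,5)
= 1 + 1 + 1 + 1 + 1 + 5
= 10.

10


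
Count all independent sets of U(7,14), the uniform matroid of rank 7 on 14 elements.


Independent sets of U(7,14) are all subsets of size <= 7.
Count = C(14,0) + C(14,1) + C(14,2) + C(14,3) + C(14,4) + C(14,5) + C(14,6) + C(14,7)
     = 1 + 14 + 91 + 364 + 1001 + 2002 + 3003 + 3432
     = 9908.

9908


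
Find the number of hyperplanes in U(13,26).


Hyperplanes of U(13,26) are flats of rank 12.
In a uniform matroid, these are exactly the (12)-element subsets.
Count = (26 choose 12) = 9657700.

9657700


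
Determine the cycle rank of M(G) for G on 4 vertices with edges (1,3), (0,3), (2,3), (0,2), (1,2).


Cycle rank (nullity) = |E| - r(M) = |E| - (|V| - c).
|E| = 5, |V| = 4, c = 1.
Nullity = 5 - (4 - 1) = 5 - 3 = 2.

2


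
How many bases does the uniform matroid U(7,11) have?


Bases of U(7,11) are all 7-element subsets of the 11-element ground set.
Number of bases = C(11,7).
C(11,7) = 330.

330


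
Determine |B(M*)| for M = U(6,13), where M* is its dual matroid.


The dual of U(r,n) is U(n-r, n) = U(7,13).
Bases of U(7,13) are all (7)-element subsets.
|B(M*)| = C(13,7) = 1716.

1716


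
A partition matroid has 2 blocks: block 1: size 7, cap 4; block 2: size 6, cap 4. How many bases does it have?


A basis picks exactly ci elements from block i.
Number of bases = product of C(|Si|, ci).
= C(7,4) * C(6,4)
= 35 * 15
= 525.

525


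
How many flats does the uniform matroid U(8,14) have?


Flats of U(8,14): every subset of size < 8 is a flat, plus E itself.
Count = (14 choose 0) + (14 choose 1) + (14 choose 2) + (14 choose 3) + (14 choose 4) + (14 choose 5) + (14 choose 6) + (14 choose 7) + 1
     = 1 + 14 + 91 + 364 + 1001 + 2002 + 3003 + 3432 + 1
     = 9909.

9909


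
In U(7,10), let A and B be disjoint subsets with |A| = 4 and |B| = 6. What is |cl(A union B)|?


|A union B| = 4 + 6 = 10 (disjoint).
In U(7,10), cl(S) = S if |S| < 7, else cl(S) = E.
Since 10 >= 7, cl(A union B) = E.
|cl(A union B)| = 10.

10


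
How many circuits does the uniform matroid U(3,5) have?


In U(3,5), circuits are the (4)-element subsets.
Any set of 4 elements is dependent, and removing any one element gives
an independent set of size 3, so it is a minimal dependent set.
Number of circuits = C(5,4) = 5! / (4! * 1!) = 5.

5


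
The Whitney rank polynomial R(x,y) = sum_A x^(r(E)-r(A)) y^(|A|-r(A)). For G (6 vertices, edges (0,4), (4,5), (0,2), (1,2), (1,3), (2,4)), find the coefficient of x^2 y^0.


R(x,y) = sum over A in 2^E of x^(r(E)-r(A)) * y^(|A|-r(A)).
G has 6 vertices, 6 edges. r(E) = 5.
Enumerate all 2^6 = 64 subsets.
Count subsets with r(E)-r(A)=2 and |A|-r(A)=0: 19.

19


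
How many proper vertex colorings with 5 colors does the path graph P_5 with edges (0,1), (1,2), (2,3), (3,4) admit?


P(P_5, k) = k * (k-1)^(4).
P(5) = 5 * 4^4 = 5 * 256 = 1280.

1280


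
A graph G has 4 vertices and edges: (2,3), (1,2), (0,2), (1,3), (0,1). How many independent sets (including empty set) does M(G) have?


An independent set in a graphic matroid is an acyclic edge subset.
G has 4 vertices and 5 edges.
Enumerate all 2^5 = 32 subsets, checking for acyclicity.
Total independent sets = 24.

24


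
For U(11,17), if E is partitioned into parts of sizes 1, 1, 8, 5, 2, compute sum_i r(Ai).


r(Ai) = min(|Ai|, 11) for each part.
Sum = min(1,11) + min(1,11) + min(8,11) + min(5,11) + min(2,11)
    = 1 + 1 + 8 + 5 + 2
    = 17.

17


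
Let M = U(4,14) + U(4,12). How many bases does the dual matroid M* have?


(M1+M2)* = M1* + M2*.
M1* = U(10,14), bases: C(14,10) = 1001.
M2* = U(8,12), bases: C(12,8) = 495.
|B(M*)| = 1001 * 495 = 495495.

495495


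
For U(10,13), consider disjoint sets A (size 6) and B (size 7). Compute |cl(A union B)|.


|A union B| = 6 + 7 = 13 (disjoint).
In U(10,13), cl(S) = S if |S| < 10, else cl(S) = E.
Since 13 >= 10, cl(A union B) = E.
|cl(A union B)| = 13.

13


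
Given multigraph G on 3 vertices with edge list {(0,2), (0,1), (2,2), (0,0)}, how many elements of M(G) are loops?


In a graphic matroid, a loop is a self-loop edge (u,u) with rank 0.
Examining all 4 edges for self-loops...
Self-loops found: (2,2), (0,0)
Number of loops = 2.

2


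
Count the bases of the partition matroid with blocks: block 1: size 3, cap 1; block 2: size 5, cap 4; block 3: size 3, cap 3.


A basis picks exactly ci elements from block i.
Number of bases = product of C(|Si|, ci).
= C(3,1) * C(5,4) * C(3,3)
= 3 * 5 * 1
= 15.

15


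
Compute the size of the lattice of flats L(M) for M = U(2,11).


Flats of U(2,11): every subset of size < 2 is a flat, plus E itself.
Count = C(11,0) + C(11,1) + 1
     = 1 + 11 + 1
     = 13.

13


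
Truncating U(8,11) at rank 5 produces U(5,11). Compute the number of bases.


Truncating U(8,11) to rank 5 gives U(5,11).
Bases of U(5,11) are all 5-element subsets of 11 elements.
Number of bases = (11 choose 5) = 462.

462


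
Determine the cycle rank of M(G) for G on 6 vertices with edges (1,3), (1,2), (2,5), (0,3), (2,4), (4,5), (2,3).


Cycle rank (nullity) = |E| - r(M) = |E| - (|V| - c).
|E| = 7, |V| = 6, c = 1.
Nullity = 7 - (6 - 1) = 7 - 5 = 2.

2


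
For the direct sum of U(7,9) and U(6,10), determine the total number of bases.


Bases of a direct sum M1 + M2: |B| = |B(M1)| * |B(M2)|.
|B(U(7,9))| = C(9,7) = 36.
|B(U(6,10))| = C(10,6) = 210.
Total bases = 36 * 210 = 7560.

7560


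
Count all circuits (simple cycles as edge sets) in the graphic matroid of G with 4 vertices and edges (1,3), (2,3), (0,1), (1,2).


A circuit in a graphic matroid = edge set of a simple cycle.
G has 4 vertices and 4 edges.
Enumerating all minimal edge subsets forming cycles...
Total circuits found: 1.

1


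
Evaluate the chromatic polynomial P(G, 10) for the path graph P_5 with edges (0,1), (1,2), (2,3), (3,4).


P(P_5, k) = k * (k-1)^(4).
P(10) = 10 * 9^4 = 10 * 6561 = 65610.

65610


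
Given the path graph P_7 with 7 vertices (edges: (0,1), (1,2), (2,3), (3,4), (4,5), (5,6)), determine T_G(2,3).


A path on 7 vertices is a tree with 6 edges.
T(x,y) = x^(6) for any tree.
T(2,3) = 2^6 = 64.

64


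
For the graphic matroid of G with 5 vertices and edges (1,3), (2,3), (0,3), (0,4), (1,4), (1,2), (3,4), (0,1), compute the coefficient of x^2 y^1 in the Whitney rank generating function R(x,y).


R(x,y) = sum over A in 2^E of x^(r(E)-r(A)) * y^(|A|-r(A)).
G has 5 vertices, 8 edges. r(E) = 4.
Enumerate all 2^8 = 256 subsets.
Count subsets with r(E)-r(A)=2 and |A|-r(A)=1: 5.

5


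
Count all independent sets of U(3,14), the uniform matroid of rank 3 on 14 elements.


Independent sets of U(3,14) are all subsets of size <= 3.
Count = C(14,0) + C(14,1) + C(14,2) + C(14,3)
     = 1 + 14 + 91 + 364
     = 470.

470


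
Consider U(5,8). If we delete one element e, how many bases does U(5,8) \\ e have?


Deleting e from U(5,8) gives U(5,7) since n > r.
Bases of U(5,7) = (7 choose 5) = 21.

21


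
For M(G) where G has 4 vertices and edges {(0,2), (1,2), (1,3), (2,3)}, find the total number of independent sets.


An independent set in a graphic matroid is an acyclic edge subset.
G has 4 vertices and 4 edges.
Enumerate all 2^4 = 16 subsets, checking for acyclicity.
Total independent sets = 14.

14


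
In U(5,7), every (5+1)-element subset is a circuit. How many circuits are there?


In U(5,7), circuits are the (6)-element subsets.
Any set of 6 elements is dependent, and removing any one element gives
an independent set of size 5, so it is a minimal dependent set.
Number of circuits = (7 choose 6) = 7.

7


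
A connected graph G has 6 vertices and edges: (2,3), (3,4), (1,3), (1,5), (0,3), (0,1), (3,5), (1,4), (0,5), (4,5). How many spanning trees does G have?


By Kirchhoff's matrix tree theorem, the number of spanning trees equals
the determinant of any cofactor of the Laplacian matrix L.
G has 6 vertices and 10 edges.
Computing the (5 x 5) cofactor determinant gives 75.

75


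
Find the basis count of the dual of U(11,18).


The dual of U(r,n) is U(n-r, n) = U(7,18).
Bases of U(7,18) are all (7)-element subsets.
|B(M*)| = C(18,7) = 18! / (7! * 11!) = 31824.

31824


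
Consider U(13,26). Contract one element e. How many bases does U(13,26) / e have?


Contracting e from U(13,26) gives U(12,25).
Bases of U(12,25) = (25 choose 12) = 5200300.

5200300


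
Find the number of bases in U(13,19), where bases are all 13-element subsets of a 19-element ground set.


Bases of U(13,19) are all 13-element subsets of the 19-element ground set.
Number of bases = C(19,13).
C(19,13) = 19! / (13! * 6!) = 27132.

27132


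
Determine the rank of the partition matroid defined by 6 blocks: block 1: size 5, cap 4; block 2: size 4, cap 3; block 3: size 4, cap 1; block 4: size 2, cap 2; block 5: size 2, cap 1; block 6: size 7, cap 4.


Rank of a partition matroid = sum of min(|Si|, ci) for each block.
= min(5,4) + min(4,3) + min(4,1) + min(2,2) + min(2,1) + min(7,4)
= 4 + 3 + 1 + 2 + 1 + 4
= 15.

15


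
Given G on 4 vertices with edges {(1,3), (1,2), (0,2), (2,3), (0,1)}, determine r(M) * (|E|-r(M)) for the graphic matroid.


r(M) = |V| - c = 4 - 1 = 3.
nullity = |E| - r(M) = 5 - 3 = 2.
Product = 3 * 2 = 6.

6


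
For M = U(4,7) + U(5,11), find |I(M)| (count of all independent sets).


For a direct sum, |I(M1+M2)| = |I(M1)| * |I(M2)|.
|I(U(4,7))| = sum C(7,k) for k=0..4 = 99.
|I(U(5,11))| = sum C(11,k) for k=0..5 = 1024.
Total = 99 * 1024 = 101376.

101376


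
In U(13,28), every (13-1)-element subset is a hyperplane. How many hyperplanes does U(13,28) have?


Hyperplanes of U(13,28) are flats of rank 12.
In a uniform matroid, these are exactly the (12)-element subsets.
Count = C(28,12) = 28! / (12! * 16!) = 30421755.

30421755


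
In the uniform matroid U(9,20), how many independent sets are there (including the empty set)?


Independent sets of U(9,20) are all subsets of size <= 9.
Count = C(20,0) + C(20,1) + C(20,2) + C(20,3) + C(20,4) + C(20,5) + C(20,6) + C(20,7) + C(20,8) + C(20,9)
     = 1 + 20 + 190 + 1140 + 4845 + 15504 + 38760 + 77520 + 125970 + 167960
     = 431910.

431910


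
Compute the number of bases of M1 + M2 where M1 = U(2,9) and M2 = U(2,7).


Bases of a direct sum M1 + M2: |B| = |B(M1)| * |B(M2)|.
|B(U(2,9))| = C(9,2) = 36.
|B(U(2,7))| = C(7,2) = 21.
Total bases = 36 * 21 = 756.

756


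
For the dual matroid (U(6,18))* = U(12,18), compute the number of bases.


The dual of U(r,n) is U(n-r, n) = U(12,18).
Bases of U(12,18) are all (12)-element subsets.
|B(M*)| = (18 choose 12) = 18564.

18564


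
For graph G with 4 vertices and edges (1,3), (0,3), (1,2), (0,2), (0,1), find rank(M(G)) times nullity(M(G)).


r(M) = |V| - c = 4 - 1 = 3.
nullity = |E| - r(M) = 5 - 3 = 2.
Product = 3 * 2 = 6.

6


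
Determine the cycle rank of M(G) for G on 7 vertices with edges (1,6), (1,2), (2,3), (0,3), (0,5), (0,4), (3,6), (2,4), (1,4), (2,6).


Cycle rank (nullity) = |E| - r(M) = |E| - (|V| - c).
|E| = 10, |V| = 7, c = 1.
Nullity = 10 - (7 - 1) = 10 - 6 = 4.

4


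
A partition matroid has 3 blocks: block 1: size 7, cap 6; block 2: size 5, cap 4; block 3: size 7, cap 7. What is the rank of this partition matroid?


Rank of a partition matroid = sum of min(|Si|, ci) for each block.
= min(7,6) + min(5,4) + min(7,7)
= 6 + 4 + 7
= 17.

17


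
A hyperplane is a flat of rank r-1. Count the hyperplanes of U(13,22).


Hyperplanes of U(13,22) are flats of rank 12.
In a uniform matroid, these are exactly the (12)-element subsets.
Count = (22 choose 12) = 646646.

646646


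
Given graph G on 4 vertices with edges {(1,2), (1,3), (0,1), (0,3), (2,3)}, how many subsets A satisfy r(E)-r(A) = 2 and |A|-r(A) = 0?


R(x,y) = sum over A in 2^E of x^(r(E)-r(A)) * y^(|A|-r(A)).
G has 4 vertices, 5 edges. r(E) = 3.
Enumerate all 2^5 = 32 subsets.
Count subsets with r(E)-r(A)=2 and |A|-r(A)=0: 5.

5


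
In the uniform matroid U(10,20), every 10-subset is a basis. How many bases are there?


Bases of U(10,20) are all 10-element subsets of the 20-element ground set.
Number of bases = C(20,10).
(20 choose 10) = 184756.

184756


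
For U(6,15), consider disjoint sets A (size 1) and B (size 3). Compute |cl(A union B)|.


|A union B| = 1 + 3 = 4 (disjoint).
In U(6,15), cl(S) = S if |S| < 6, else cl(S) = E.
Since 4 < 6, cl(A union B) = A union B.
|cl(A union B)| = 4.

4


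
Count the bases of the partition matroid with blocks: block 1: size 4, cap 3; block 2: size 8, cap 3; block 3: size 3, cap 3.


A basis picks exactly ci elements from block i.
Number of bases = product of C(|Si|, ci).
= C(4,3) * C(8,3) * C(3,3)
= 4 * 56 * 1
= 224.

224


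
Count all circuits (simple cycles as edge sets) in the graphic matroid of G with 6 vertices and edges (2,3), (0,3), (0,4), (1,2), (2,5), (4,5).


A circuit in a graphic matroid = edge set of a simple cycle.
G has 6 vertices and 6 edges.
Enumerating all minimal edge subsets forming cycles...
Total circuits found: 1.

1


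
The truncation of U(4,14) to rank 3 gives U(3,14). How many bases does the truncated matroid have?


Truncating U(4,14) to rank 3 gives U(3,14).
Bases of U(3,14) are all 3-element subsets of 14 elements.
Number of bases = C(14,3) = 14! / (3! * 11!) = 364.

364


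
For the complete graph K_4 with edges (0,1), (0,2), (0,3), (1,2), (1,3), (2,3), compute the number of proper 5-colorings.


P(K_4, k) = k(k-1)(k-2)...(k-3).
P(5) = (5) * (4) * (3) * (2) = 120.

120


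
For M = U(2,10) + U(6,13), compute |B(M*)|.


(M1+M2)* = M1* + M2*.
M1* = U(8,10), bases: C(10,8) = 45.
M2* = U(7,13), bases: C(13,7) = 1716.
|B(M*)| = 45 * 1716 = 77220.

77220


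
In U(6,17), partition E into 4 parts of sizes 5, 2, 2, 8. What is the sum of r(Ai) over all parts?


r(Ai) = min(|Ai|, 6) for each part.
Sum = min(5,6) + min(2,6) + min(2,6) + min(8,6)
    = 5 + 2 + 2 + 6
    = 15.

15


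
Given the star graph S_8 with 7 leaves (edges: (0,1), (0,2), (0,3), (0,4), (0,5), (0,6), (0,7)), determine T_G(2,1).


A star on 8 vertices is a tree with 7 edges.
T(x,y) = x^(7) for any tree.
T(2,1) = 2^7 = 128.

128


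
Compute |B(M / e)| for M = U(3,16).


Contracting e from U(3,16) gives U(2,15).
Bases of U(2,15) = C(15,2) = 15! / (2! * 13!) = 105.

105


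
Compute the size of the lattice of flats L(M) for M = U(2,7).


Flats of U(2,7): every subset of size < 2 is a flat, plus E itself.
Count = (7 choose 0) + (7 choose 1) + 1
     = 1 + 7 + 1
     = 9.

9


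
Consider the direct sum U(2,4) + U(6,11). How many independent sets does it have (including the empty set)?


For a direct sum, |I(M1+M2)| = |I(M1)| * |I(M2)|.
|I(U(2,4))| = sum C(4,k) for k=0..2 = 11.
|I(U(6,11))| = sum C(11,k) for k=0..6 = 1486.
Total = 11 * 1486 = 16346.

16346


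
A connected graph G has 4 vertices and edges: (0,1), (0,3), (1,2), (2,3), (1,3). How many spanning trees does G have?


By Kirchhoff's matrix tree theorem, the number of spanning trees equals
the determinant of any cofactor of the Laplacian matrix L.
G has 4 vertices and 5 edges.
Computing the (3 x 3) cofactor determinant gives 8.

8


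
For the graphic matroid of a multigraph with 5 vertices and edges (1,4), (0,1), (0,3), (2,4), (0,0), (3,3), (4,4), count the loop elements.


In a graphic matroid, a loop is a self-loop edge (u,u) with rank 0.
Examining all 7 edges for self-loops...
Self-loops found: (0,0), (3,3), (4,4)
Number of loops = 3.

3


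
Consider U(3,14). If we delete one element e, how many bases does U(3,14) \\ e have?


Deleting e from U(3,14) gives U(3,13) since n > r.
Bases of U(3,13) = C(13,3) = 13! / (3! * 10!) = 286.

286


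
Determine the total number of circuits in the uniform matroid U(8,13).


In U(8,13), circuits are the (9)-element subsets.
Any set of 9 elements is dependent, and removing any one element gives
an independent set of size 8, so it is a minimal dependent set.
Number of circuits = C(13,9) = 13! / (9! * 4!) = 715.

715


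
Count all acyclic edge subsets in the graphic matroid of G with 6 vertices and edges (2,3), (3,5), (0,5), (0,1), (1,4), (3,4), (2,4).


An independent set in a graphic matroid is an acyclic edge subset.
G has 6 vertices and 7 edges.
Enumerate all 2^7 = 128 subsets, checking for acyclicity.
Total independent sets = 108.

108


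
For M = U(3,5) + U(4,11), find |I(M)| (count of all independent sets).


For a direct sum, |I(M1+M2)| = |I(M1)| * |I(M2)|.
|I(U(3,5))| = sum C(5,k) for k=0..3 = 26.
|I(U(4,11))| = sum C(11,k) for k=0..4 = 562.
Total = 26 * 562 = 14612.

14612


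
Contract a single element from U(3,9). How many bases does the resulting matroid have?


Contracting e from U(3,9) gives U(2,8).
Bases of U(2,8) = (8 choose 2) = 28.

28


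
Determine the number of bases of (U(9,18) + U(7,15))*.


(M1+M2)* = M1* + M2*.
M1* = U(9,18), bases: C(18,9) = 48620.
M2* = U(8,15), bases: C(15,8) = 6435.
|B(M*)| = 48620 * 6435 = 312869700.

312869700


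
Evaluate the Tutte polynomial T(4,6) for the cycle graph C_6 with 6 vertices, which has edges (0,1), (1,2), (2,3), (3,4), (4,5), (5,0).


T(C_6; x,y) = x + x^2 + ... + x^(5) + y.
T(4,6) = 4^1 + 4^2 + 4^3 + 4^4 + 4^5 + 6
= 4 + 16 + 64 + 256 + 1024 + 6
= 1370.

1370


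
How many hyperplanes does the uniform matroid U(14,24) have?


Hyperplanes of U(14,24) are flats of rank 13.
In a uniform matroid, these are exactly the (13)-element subsets.
Count = C(24,13) = 2496144.

2496144


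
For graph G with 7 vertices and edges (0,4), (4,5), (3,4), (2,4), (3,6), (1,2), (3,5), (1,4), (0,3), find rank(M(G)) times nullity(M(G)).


r(M) = |V| - c = 7 - 1 = 6.
nullity = |E| - r(M) = 9 - 6 = 3.
Product = 6 * 3 = 18.

18


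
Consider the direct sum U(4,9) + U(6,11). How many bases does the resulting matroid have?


Bases of a direct sum M1 + M2: |B| = |B(M1)| * |B(M2)|.
|B(U(4,9))| = C(9,4) = 126.
|B(U(6,11))| = C(11,6) = 462.
Total bases = 126 * 462 = 58212.

58212


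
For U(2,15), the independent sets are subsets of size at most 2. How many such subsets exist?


Independent sets of U(2,15) are all subsets of size <= 2.
Count = (15 choose 0) + (15 choose 1) + (15 choose 2)
     = 1 + 15 + 105
     = 121.

121


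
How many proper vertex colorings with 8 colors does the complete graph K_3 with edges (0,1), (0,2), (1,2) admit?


P(K_3, k) = k(k-1)(k-2)...(k-2).
P(8) = (8) * (7) * (6) = 336.

336


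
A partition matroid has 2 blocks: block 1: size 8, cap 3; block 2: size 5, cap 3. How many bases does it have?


A basis picks exactly ci elements from block i.
Number of bases = product of C(|Si|, ci).
= C(8,3) * C(5,3)
= 56 * 10
= 560.

560


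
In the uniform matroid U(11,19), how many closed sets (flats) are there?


Flats of U(11,19): every subset of size < 11 is a flat, plus E itself.
Count = C(19,0) + C(19,1) + C(19,2) + C(19,3) + C(19,4) + C(19,5) + C(19,6) + C(19,7) + C(19,8) + C(19,9) + C(19,10) + 1
     = 1 + 19 + 171 + 969 + 3876 + 11628 + 27132 + 50388 + 75582 + 92378 + 92378 + 1
     = 354523.

354523


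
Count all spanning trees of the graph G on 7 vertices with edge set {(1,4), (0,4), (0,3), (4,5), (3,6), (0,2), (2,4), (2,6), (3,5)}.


By Kirchhoff's matrix tree theorem, the number of spanning trees equals
the determinant of any cofactor of the Laplacian matrix L.
G has 7 vertices and 9 edges.
Computing the (6 x 6) cofactor determinant gives 35.

35


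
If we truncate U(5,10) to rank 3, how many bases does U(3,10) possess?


Truncating U(5,10) to rank 3 gives U(3,10).
Bases of U(3,10) are all 3-element subsets of 10 elements.
Number of bases = (10 choose 3) = 120.

120


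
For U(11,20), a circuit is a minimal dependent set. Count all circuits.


In U(11,20), circuits are the (12)-element subsets.
Any set of 12 elements is dependent, and removing any one element gives
an independent set of size 11, so it is a minimal dependent set.
Number of circuits = C(20,12) = 20! / (12! * 8!) = 125970.

125970


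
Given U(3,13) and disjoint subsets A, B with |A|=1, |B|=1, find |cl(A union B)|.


|A union B| = 1 + 1 = 2 (disjoint).
In U(3,13), cl(S) = S if |S| < 3, else cl(S) = E.
Since 2 < 3, cl(A union B) = A union B.
|cl(A union B)| = 2.

2


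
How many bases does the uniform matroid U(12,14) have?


Bases of U(12,14) are all 12-element subsets of the 14-element ground set.
Number of bases = C(14,12).
C(14,12) = 14! / (12! * 2!) = 91.

91


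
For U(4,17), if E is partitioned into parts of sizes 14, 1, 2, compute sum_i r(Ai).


r(Ai) = min(|Ai|, 4) for each part.
Sum = min(14,4) + min(1,4) + min(2,4)
    = 4 + 1 + 2
    = 7.

7


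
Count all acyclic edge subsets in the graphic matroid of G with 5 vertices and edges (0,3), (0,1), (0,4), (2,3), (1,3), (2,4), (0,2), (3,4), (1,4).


An independent set in a graphic matroid is an acyclic edge subset.
G has 5 vertices and 9 edges.
Enumerate all 2^9 = 512 subsets, checking for acyclicity.
Total independent sets = 198.

198


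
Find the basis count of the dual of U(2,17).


The dual of U(r,n) is U(n-r, n) = U(15,17).
Bases of U(15,17) are all (15)-element subsets.
|B(M*)| = (17 choose 15) = 136.

136


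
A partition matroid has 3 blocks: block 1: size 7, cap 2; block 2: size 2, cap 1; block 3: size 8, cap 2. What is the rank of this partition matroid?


Rank of a partition matroid = sum of min(|Si|, ci) for each block.
= min(7,2) + min(2,1) + min(8,2)
= 2 + 1 + 2
= 5.

5


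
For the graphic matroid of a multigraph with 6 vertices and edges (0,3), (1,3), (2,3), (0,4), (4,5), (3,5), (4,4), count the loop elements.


In a graphic matroid, a loop is a self-loop edge (u,u) with rank 0.
Examining all 7 edges for self-loops...
Self-loops found: (4,4)
Number of loops = 1.

1


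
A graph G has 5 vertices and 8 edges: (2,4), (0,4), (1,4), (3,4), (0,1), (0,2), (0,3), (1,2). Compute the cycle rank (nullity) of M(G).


Cycle rank (nullity) = |E| - r(M) = |E| - (|V| - c).
|E| = 8, |V| = 5, c = 1.
Nullity = 8 - (5 - 1) = 8 - 4 = 4.

4


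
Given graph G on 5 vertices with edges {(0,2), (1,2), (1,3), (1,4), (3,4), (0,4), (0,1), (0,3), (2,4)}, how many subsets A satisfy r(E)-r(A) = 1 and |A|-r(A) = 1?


R(x,y) = sum over A in 2^E of x^(r(E)-r(A)) * y^(|A|-r(A)).
G has 5 vertices, 9 edges. r(E) = 4.
Enumerate all 2^9 = 512 subsets.
Count subsets with r(E)-r(A)=1 and |A|-r(A)=1: 51.

51


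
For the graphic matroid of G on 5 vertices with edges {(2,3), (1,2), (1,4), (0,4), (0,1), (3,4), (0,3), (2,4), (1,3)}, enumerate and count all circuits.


A circuit in a graphic matroid = edge set of a simple cycle.
G has 5 vertices and 9 edges.
Enumerating all minimal edge subsets forming cycles...
Total circuits found: 22.

22


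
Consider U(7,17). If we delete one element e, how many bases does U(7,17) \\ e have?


Deleting e from U(7,17) gives U(7,16) since n > r.
Bases of U(7,16) = (16 choose 7) = 11440.

11440


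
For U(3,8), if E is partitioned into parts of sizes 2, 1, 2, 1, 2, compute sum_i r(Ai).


r(Ai) = min(|Ai|, 3) for each part.
Sum = min(2,3) + min(1,3) + min(2,3) + min(1,3) + min(2,3)
    = 2 + 1 + 2 + 1 + 2
    = 8.

8


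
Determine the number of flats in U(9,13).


Flats of U(9,13): every subset of size < 9 is a flat, plus E itself.
Count = (13 choose 0) + (13 choose 1) + (13 choose 2) + (13 choose 3) + (13 choose 4) + (13 choose 5) + (13 choose 6) + (13 choose 7) + (13 choose 8) + 1
     = 1 + 13 + 78 + 286 + 715 + 1287 + 1716 + 1716 + 1287 + 1
     = 7100.

7100


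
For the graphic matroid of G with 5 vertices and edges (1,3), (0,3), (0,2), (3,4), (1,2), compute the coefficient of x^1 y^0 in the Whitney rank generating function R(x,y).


R(x,y) = sum over A in 2^E of x^(r(E)-r(A)) * y^(|A|-r(A)).
G has 5 vertices, 5 edges. r(E) = 4.
Enumerate all 2^5 = 32 subsets.
Count subsets with r(E)-r(A)=1 and |A|-r(A)=0: 10.

10


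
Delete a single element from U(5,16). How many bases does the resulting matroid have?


Deleting e from U(5,16) gives U(5,15) since n > r.
Bases of U(5,15) = (15 choose 5) = 3003.

3003


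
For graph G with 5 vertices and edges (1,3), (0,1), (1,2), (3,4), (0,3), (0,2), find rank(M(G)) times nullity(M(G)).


r(M) = |V| - c = 5 - 1 = 4.
nullity = |E| - r(M) = 6 - 4 = 2.
Product = 4 * 2 = 8.

8


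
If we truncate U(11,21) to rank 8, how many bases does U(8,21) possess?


Truncating U(11,21) to rank 8 gives U(8,21).
Bases of U(8,21) are all 8-element subsets of 21 elements.
Number of bases = (21 choose 8) = 203490.

203490


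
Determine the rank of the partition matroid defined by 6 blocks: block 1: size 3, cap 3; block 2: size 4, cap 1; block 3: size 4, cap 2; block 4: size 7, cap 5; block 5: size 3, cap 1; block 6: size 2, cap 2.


Rank of a partition matroid = sum of min(|Si|, ci) for each block.
= min(3,3) + min(4,1) + min(4,2) + min(7,5) + min(3,1) + min(2,2)
= 3 + 1 + 2 + 5 + 1 + 2
= 14.

14


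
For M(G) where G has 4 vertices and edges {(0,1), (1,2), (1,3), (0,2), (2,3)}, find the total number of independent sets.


An independent set in a graphic matroid is an acyclic edge subset.
G has 4 vertices and 5 edges.
Enumerate all 2^5 = 32 subsets, checking for acyclicity.
Total independent sets = 24.

24


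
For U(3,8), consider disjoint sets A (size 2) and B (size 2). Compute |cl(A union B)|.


|A union B| = 2 + 2 = 4 (disjoint).
In U(3,8), cl(S) = S if |S| < 3, else cl(S) = E.
Since 4 >= 3, cl(A union B) = E.
|cl(A union B)| = 8.

8


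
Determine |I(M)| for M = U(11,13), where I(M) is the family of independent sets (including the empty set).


Independent sets of U(11,13) are all subsets of size <= 11.
Count = (13 choose 0) + (13 choose 1) + (13 choose 2) + (13 choose 3) + (13 choose 4) + (13 choose 5) + (13 choose 6) + (13 choose 7) + (13 choose 8) + (13 choose 9) + (13 choose 10) + (13 choose 11)
     = 1 + 13 + 78 + 286 + 715 + 1287 + 1716 + 1716 + 1287 + 715 + 286 + 78
     = 8178.

8178


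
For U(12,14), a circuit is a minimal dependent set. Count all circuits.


In U(12,14), circuits are the (13)-element subsets.
Any set of 13 elements is dependent, and removing any one element gives
an independent set of size 12, so it is a minimal dependent set.
Number of circuits = C(14,13) = 14.

14


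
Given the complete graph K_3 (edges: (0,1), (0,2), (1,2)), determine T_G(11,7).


T(K_3; x,y) = x^2 + x + y.
T(11,7) = 121 + 11 + 7 = 139.

139


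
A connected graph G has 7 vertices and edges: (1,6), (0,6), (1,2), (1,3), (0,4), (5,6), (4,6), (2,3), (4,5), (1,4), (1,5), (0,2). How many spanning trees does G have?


By Kirchhoff's matrix tree theorem, the number of spanning trees equals
the determinant of any cofactor of the Laplacian matrix L.
G has 7 vertices and 12 edges.
Computing the (6 x 6) cofactor determinant gives 305.

305


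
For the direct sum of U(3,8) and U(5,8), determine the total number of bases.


Bases of a direct sum M1 + M2: |B| = |B(M1)| * |B(M2)|.
|B(U(3,8))| = C(8,3) = 56.
|B(U(5,8))| = C(8,5) = 56.
Total bases = 56 * 56 = 3136.

3136


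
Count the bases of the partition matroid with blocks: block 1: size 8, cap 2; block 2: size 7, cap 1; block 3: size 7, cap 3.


A basis picks exactly ci elements from block i.
Number of bases = product of C(|Si|, ci).
= C(8,2) * C(7,1) * C(7,3)
= 28 * 7 * 35
= 6860.

6860


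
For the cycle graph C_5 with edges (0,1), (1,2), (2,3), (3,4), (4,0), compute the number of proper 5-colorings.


P(C_5, k) = (k-1)^5 + (-1)^5*(k-1).
P(5) = (4)^5 - 4
= 1024 - 4 = 1020.

1020


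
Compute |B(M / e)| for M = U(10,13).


Contracting e from U(10,13) gives U(9,12).
Bases of U(9,12) = C(12,9) = 220.

220


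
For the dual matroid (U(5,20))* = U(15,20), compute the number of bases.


The dual of U(r,n) is U(n-r, n) = U(15,20).
Bases of U(15,20) are all (15)-element subsets.
|B(M*)| = (20 choose 15) = 15504.

15504


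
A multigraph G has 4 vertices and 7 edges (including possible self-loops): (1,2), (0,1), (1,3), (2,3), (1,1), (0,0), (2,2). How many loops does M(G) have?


In a graphic matroid, a loop is a self-loop edge (u,u) with rank 0.
Examining all 7 edges for self-loops...
Self-loops found: (1,1), (0,0), (2,2)
Number of loops = 3.

3


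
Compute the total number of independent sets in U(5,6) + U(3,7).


For a direct sum, |I(M1+M2)| = |I(M1)| * |I(M2)|.
|I(U(5,6))| = sum C(6,k) for k=0..5 = 63.
|I(U(3,7))| = sum C(7,k) for k=0..3 = 64.
Total = 63 * 64 = 4032.

4032


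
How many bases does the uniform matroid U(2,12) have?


Bases of U(2,12) are all 2-element subsets of the 12-element ground set.
Number of bases = C(12,2).
C(12,2) = 12! / (2! * 10!) = 66.

66


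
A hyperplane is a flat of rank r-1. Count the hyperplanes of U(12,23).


Hyperplanes of U(12,23) are flats of rank 11.
In a uniform matroid, these are exactly the (11)-element subsets.
Count = C(23,11) = 1352078.

1352078


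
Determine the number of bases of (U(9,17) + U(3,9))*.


(M1+M2)* = M1* + M2*.
M1* = U(8,17), bases: C(17,8) = 24310.
M2* = U(6,9), bases: C(9,6) = 84.
|B(M*)| = 24310 * 84 = 2042040.

2042040


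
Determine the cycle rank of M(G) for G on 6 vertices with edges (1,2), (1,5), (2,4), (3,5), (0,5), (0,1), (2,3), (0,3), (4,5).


Cycle rank (nullity) = |E| - r(M) = |E| - (|V| - c).
|E| = 9, |V| = 6, c = 1.
Nullity = 9 - (6 - 1) = 9 - 5 = 4.

4


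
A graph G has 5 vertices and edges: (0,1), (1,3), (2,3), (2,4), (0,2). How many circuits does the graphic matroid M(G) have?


A circuit in a graphic matroid = edge set of a simple cycle.
G has 5 vertices and 5 edges.
Enumerating all minimal edge subsets forming cycles...
Total circuits found: 1.

1


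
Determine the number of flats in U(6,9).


Flats of U(6,9): every subset of size < 6 is a flat, plus E itself.
Count = (9 choose 0) + (9 choose 1) + (9 choose 2) + (9 choose 3) + (9 choose 4) + (9 choose 5) + 1
     = 1 + 9 + 36 + 84 + 126 + 126 + 1
     = 383.

383


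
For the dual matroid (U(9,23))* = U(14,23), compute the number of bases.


The dual of U(r,n) is U(n-r, n) = U(14,23).
Bases of U(14,23) are all (14)-element subsets.
|B(M*)| = (23 choose 14) = 817190.

817190


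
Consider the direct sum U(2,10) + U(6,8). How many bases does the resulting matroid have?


Bases of a direct sum M1 + M2: |B| = |B(M1)| * |B(M2)|.
|B(U(2,10))| = C(10,2) = 45.
|B(U(6,8))| = C(8,6) = 28.
Total bases = 45 * 28 = 1260.

1260


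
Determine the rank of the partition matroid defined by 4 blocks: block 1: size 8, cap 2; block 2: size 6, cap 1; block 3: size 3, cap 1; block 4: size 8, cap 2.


Rank of a partition matroid = sum of min(|Si|, ci) for each block.
= min(8,2) + min(6,1) + min(3,1) + min(8,2)
= 2 + 1 + 1 + 2
= 6.

6


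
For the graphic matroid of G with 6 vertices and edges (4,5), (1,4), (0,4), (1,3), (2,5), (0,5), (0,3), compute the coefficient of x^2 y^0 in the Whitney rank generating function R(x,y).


R(x,y) = sum over A in 2^E of x^(r(E)-r(A)) * y^(|A|-r(A)).
G has 6 vertices, 7 edges. r(E) = 5.
Enumerate all 2^7 = 128 subsets.
Count subsets with r(E)-r(A)=2 and |A|-r(A)=0: 34.

34


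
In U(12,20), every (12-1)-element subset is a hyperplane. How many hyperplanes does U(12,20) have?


Hyperplanes of U(12,20) are flats of rank 11.
In a uniform matroid, these are exactly the (11)-element subsets.
Count = C(20,11) = 167960.

167960


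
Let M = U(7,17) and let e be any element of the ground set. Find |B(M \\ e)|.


Deleting e from U(7,17) gives U(7,16) since n > r.
Bases of U(7,16) = C(16,7) = 11440.

11440


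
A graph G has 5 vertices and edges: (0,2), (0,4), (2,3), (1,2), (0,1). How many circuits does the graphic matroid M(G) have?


A circuit in a graphic matroid = edge set of a simple cycle.
G has 5 vertices and 5 edges.
Enumerating all minimal edge subsets forming cycles...
Total circuits found: 1.

1


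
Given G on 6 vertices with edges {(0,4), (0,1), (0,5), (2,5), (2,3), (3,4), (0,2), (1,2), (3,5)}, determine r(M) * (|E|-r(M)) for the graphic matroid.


r(M) = |V| - c = 6 - 1 = 5.
nullity = |E| - r(M) = 9 - 5 = 4.
Product = 5 * 4 = 20.

20


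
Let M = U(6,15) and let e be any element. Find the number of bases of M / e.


Contracting e from U(6,15) gives U(5,14).
Bases of U(5,14) = (14 choose 5) = 2002.

2002


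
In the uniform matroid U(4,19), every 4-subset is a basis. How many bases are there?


Bases of U(4,19) are all 4-element subsets of the 19-element ground set.
Number of bases = C(19,4).
(19 choose 4) = 3876.

3876


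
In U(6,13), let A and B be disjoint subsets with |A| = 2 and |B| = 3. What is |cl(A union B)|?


|A union B| = 2 + 3 = 5 (disjoint).
In U(6,13), cl(S) = S if |S| < 6, else cl(S) = E.
Since 5 < 6, cl(A union B) = A union B.
|cl(A union B)| = 5.

5


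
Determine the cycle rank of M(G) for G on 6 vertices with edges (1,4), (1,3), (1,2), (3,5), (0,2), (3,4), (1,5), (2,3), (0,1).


Cycle rank (nullity) = |E| - r(M) = |E| - (|V| - c).
|E| = 9, |V| = 6, c = 1.
Nullity = 9 - (6 - 1) = 9 - 5 = 4.

4


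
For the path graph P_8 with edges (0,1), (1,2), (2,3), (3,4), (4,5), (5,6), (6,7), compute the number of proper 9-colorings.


P(P_8, k) = k * (k-1)^(7).
P(9) = 9 * 8^7 = 9 * 2097152 = 18874368.

18874368


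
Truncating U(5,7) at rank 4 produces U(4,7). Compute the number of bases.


Truncating U(5,7) to rank 4 gives U(4,7).
Bases of U(4,7) are all 4-element subsets of 7 elements.
Number of bases = C(7,4) = 7! / (4! * 3!) = 35.

35


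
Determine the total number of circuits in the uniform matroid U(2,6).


In U(2,6), circuits are the (3)-element subsets.
Any set of 3 elements is dependent, and removing any one element gives
an independent set of size 2, so it is a minimal dependent set.
Number of circuits = C(6,3) = 6! / (3! * 3!) = 20.

20


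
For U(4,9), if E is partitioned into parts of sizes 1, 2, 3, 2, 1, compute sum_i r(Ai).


r(Ai) = min(|Ai|, 4) for each part.
Sum = min(1,4) + min(2,4) + min(3,4) + min(2,4) + min(1,4)
    = 1 + 2 + 3 + 2 + 1
    = 9.

9


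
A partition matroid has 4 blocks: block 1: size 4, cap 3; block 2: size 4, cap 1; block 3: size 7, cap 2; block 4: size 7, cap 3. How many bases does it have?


A basis picks exactly ci elements from block i.
Number of bases = product of C(|Si|, ci).
= C(4,3) * C(4,1) * C(7,2) * C(7,3)
= 4 * 4 * 21 * 35
= 11760.

11760


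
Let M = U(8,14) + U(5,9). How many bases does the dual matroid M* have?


(M1+M2)* = M1* + M2*.
M1* = U(6,14), bases: C(14,6) = 3003.
M2* = U(4,9), bases: C(9,4) = 126.
|B(M*)| = 3003 * 126 = 378378.

378378


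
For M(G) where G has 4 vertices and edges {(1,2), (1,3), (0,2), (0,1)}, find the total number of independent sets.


An independent set in a graphic matroid is an acyclic edge subset.
G has 4 vertices and 4 edges.
Enumerate all 2^4 = 16 subsets, checking for acyclicity.
Total independent sets = 14.

14


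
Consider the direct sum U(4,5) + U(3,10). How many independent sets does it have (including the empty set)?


For a direct sum, |I(M1+M2)| = |I(M1)| * |I(M2)|.
|I(U(4,5))| = sum C(5,k) for k=0..4 = 31.
|I(U(3,10))| = sum C(10,k) for k=0..3 = 176.
Total = 31 * 176 = 5456.

5456


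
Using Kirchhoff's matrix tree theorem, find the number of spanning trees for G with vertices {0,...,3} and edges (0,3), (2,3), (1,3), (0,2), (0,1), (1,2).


By Kirchhoff's matrix tree theorem, the number of spanning trees equals
the determinant of any cofactor of the Laplacian matrix L.
G has 4 vertices and 6 edges.
Computing the (3 x 3) cofactor determinant gives 16.

16
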